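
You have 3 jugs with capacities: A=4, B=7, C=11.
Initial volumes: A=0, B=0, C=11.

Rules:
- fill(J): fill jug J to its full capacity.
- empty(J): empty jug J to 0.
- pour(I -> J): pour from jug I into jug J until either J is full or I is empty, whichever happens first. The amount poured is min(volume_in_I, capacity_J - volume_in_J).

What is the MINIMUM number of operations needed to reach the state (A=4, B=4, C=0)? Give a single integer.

Answer: 4

Derivation:
BFS from (A=0, B=0, C=11). One shortest path:
  1. fill(A) -> (A=4 B=0 C=11)
  2. empty(C) -> (A=4 B=0 C=0)
  3. pour(A -> B) -> (A=0 B=4 C=0)
  4. fill(A) -> (A=4 B=4 C=0)
Reached target in 4 moves.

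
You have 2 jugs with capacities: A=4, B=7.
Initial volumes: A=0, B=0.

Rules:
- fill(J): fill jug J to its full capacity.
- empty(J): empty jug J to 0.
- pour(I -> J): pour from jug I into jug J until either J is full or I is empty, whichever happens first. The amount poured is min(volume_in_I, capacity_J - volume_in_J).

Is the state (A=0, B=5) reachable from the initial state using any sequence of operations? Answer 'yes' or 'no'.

Answer: yes

Derivation:
BFS from (A=0, B=0):
  1. fill(A) -> (A=4 B=0)
  2. pour(A -> B) -> (A=0 B=4)
  3. fill(A) -> (A=4 B=4)
  4. pour(A -> B) -> (A=1 B=7)
  5. empty(B) -> (A=1 B=0)
  6. pour(A -> B) -> (A=0 B=1)
  7. fill(A) -> (A=4 B=1)
  8. pour(A -> B) -> (A=0 B=5)
Target reached → yes.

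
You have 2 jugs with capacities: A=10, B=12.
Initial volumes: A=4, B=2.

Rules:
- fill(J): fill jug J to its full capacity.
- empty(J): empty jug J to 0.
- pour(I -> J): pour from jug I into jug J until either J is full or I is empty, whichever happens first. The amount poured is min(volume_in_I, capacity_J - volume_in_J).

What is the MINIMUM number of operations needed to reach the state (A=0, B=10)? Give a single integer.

BFS from (A=4, B=2). One shortest path:
  1. fill(A) -> (A=10 B=2)
  2. empty(B) -> (A=10 B=0)
  3. pour(A -> B) -> (A=0 B=10)
Reached target in 3 moves.

Answer: 3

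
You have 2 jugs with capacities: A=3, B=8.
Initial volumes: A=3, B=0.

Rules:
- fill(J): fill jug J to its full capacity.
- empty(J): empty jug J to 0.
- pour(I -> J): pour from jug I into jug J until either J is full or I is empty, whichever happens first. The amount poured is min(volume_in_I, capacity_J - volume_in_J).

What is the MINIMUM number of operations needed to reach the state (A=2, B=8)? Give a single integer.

BFS from (A=3, B=0). One shortest path:
  1. empty(A) -> (A=0 B=0)
  2. fill(B) -> (A=0 B=8)
  3. pour(B -> A) -> (A=3 B=5)
  4. empty(A) -> (A=0 B=5)
  5. pour(B -> A) -> (A=3 B=2)
  6. empty(A) -> (A=0 B=2)
  7. pour(B -> A) -> (A=2 B=0)
  8. fill(B) -> (A=2 B=8)
Reached target in 8 moves.

Answer: 8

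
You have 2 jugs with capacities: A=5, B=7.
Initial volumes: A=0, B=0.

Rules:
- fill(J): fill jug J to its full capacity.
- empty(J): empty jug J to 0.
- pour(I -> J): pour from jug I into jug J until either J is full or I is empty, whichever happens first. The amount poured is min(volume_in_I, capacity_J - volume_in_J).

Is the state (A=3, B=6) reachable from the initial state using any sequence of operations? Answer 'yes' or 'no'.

Answer: no

Derivation:
BFS explored all 24 reachable states.
Reachable set includes: (0,0), (0,1), (0,2), (0,3), (0,4), (0,5), (0,6), (0,7), (1,0), (1,7), (2,0), (2,7) ...
Target (A=3, B=6) not in reachable set → no.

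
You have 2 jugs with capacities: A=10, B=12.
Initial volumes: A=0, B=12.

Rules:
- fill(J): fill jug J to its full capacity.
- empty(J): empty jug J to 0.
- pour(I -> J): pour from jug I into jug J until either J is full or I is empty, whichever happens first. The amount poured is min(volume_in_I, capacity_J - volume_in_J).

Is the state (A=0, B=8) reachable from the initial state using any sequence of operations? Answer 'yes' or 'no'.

BFS from (A=0, B=12):
  1. fill(A) -> (A=10 B=12)
  2. empty(B) -> (A=10 B=0)
  3. pour(A -> B) -> (A=0 B=10)
  4. fill(A) -> (A=10 B=10)
  5. pour(A -> B) -> (A=8 B=12)
  6. empty(B) -> (A=8 B=0)
  7. pour(A -> B) -> (A=0 B=8)
Target reached → yes.

Answer: yes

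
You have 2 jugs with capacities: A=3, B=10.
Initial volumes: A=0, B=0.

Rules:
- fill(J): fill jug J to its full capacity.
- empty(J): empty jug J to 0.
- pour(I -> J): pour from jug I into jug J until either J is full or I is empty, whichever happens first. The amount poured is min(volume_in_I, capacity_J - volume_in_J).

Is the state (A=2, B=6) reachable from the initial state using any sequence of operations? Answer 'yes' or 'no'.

BFS explored all 26 reachable states.
Reachable set includes: (0,0), (0,1), (0,2), (0,3), (0,4), (0,5), (0,6), (0,7), (0,8), (0,9), (0,10), (1,0) ...
Target (A=2, B=6) not in reachable set → no.

Answer: no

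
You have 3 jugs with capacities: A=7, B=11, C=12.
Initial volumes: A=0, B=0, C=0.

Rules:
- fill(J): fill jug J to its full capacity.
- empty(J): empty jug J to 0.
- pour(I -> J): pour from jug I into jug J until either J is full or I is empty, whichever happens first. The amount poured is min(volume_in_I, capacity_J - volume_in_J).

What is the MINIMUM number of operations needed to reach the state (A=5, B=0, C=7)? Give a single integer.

Answer: 5

Derivation:
BFS from (A=0, B=0, C=0). One shortest path:
  1. fill(C) -> (A=0 B=0 C=12)
  2. pour(C -> A) -> (A=7 B=0 C=5)
  3. pour(A -> B) -> (A=0 B=7 C=5)
  4. pour(C -> A) -> (A=5 B=7 C=0)
  5. pour(B -> C) -> (A=5 B=0 C=7)
Reached target in 5 moves.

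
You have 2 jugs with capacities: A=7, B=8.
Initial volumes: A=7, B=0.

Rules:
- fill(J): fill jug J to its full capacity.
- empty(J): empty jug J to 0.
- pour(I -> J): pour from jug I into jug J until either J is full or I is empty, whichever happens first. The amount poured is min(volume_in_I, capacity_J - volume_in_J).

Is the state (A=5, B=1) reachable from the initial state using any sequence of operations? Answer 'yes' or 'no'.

BFS explored all 30 reachable states.
Reachable set includes: (0,0), (0,1), (0,2), (0,3), (0,4), (0,5), (0,6), (0,7), (0,8), (1,0), (1,8), (2,0) ...
Target (A=5, B=1) not in reachable set → no.

Answer: no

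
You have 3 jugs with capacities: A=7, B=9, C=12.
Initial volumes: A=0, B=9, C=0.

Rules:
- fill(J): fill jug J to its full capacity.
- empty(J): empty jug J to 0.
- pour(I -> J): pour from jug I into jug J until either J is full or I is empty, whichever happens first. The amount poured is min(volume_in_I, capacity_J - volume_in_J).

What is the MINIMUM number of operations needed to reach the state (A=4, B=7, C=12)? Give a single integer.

BFS from (A=0, B=9, C=0). One shortest path:
  1. fill(A) -> (A=7 B=9 C=0)
  2. pour(B -> C) -> (A=7 B=0 C=9)
  3. pour(A -> B) -> (A=0 B=7 C=9)
  4. fill(A) -> (A=7 B=7 C=9)
  5. pour(A -> C) -> (A=4 B=7 C=12)
Reached target in 5 moves.

Answer: 5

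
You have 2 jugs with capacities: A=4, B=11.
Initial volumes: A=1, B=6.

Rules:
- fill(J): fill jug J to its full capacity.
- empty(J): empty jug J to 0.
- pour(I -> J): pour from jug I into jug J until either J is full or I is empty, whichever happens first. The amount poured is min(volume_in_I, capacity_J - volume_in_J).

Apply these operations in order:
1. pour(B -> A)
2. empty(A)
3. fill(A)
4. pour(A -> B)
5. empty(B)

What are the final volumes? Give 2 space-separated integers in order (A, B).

Answer: 0 0

Derivation:
Step 1: pour(B -> A) -> (A=4 B=3)
Step 2: empty(A) -> (A=0 B=3)
Step 3: fill(A) -> (A=4 B=3)
Step 4: pour(A -> B) -> (A=0 B=7)
Step 5: empty(B) -> (A=0 B=0)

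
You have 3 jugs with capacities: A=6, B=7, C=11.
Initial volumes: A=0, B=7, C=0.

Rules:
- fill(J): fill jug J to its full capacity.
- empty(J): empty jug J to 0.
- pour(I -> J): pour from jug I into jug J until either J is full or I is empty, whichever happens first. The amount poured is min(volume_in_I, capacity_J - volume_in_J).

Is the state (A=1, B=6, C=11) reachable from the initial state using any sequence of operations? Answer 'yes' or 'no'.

Answer: yes

Derivation:
BFS from (A=0, B=7, C=0):
  1. pour(B -> A) -> (A=6 B=1 C=0)
  2. pour(A -> C) -> (A=0 B=1 C=6)
  3. pour(B -> A) -> (A=1 B=0 C=6)
  4. pour(C -> B) -> (A=1 B=6 C=0)
  5. fill(C) -> (A=1 B=6 C=11)
Target reached → yes.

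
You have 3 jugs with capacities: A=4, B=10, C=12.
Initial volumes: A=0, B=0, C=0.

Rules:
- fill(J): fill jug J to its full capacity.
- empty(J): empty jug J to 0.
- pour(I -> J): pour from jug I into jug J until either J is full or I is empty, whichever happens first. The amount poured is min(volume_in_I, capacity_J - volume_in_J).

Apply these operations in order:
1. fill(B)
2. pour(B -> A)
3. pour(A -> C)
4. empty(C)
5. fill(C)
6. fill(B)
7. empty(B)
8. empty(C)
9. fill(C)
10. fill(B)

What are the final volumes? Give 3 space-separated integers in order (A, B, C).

Answer: 0 10 12

Derivation:
Step 1: fill(B) -> (A=0 B=10 C=0)
Step 2: pour(B -> A) -> (A=4 B=6 C=0)
Step 3: pour(A -> C) -> (A=0 B=6 C=4)
Step 4: empty(C) -> (A=0 B=6 C=0)
Step 5: fill(C) -> (A=0 B=6 C=12)
Step 6: fill(B) -> (A=0 B=10 C=12)
Step 7: empty(B) -> (A=0 B=0 C=12)
Step 8: empty(C) -> (A=0 B=0 C=0)
Step 9: fill(C) -> (A=0 B=0 C=12)
Step 10: fill(B) -> (A=0 B=10 C=12)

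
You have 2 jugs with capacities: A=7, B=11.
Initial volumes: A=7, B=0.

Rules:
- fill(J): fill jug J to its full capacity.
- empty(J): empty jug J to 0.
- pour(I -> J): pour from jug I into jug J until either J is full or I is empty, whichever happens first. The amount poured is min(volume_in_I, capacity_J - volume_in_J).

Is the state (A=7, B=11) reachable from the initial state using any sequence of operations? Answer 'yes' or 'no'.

BFS from (A=7, B=0):
  1. fill(B) -> (A=7 B=11)
Target reached → yes.

Answer: yes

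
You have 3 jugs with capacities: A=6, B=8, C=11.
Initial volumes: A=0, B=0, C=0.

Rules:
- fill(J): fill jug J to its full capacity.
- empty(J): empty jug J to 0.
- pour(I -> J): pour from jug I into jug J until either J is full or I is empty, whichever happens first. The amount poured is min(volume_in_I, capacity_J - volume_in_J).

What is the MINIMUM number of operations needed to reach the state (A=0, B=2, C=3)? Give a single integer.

Answer: 4

Derivation:
BFS from (A=0, B=0, C=0). One shortest path:
  1. fill(C) -> (A=0 B=0 C=11)
  2. pour(C -> B) -> (A=0 B=8 C=3)
  3. pour(B -> A) -> (A=6 B=2 C=3)
  4. empty(A) -> (A=0 B=2 C=3)
Reached target in 4 moves.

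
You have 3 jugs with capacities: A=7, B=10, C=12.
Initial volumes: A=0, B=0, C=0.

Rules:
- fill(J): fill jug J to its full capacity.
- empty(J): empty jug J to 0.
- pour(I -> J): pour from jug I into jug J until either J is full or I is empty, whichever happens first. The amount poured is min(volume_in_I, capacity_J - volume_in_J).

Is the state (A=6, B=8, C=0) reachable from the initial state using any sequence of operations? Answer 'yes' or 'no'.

BFS from (A=0, B=0, C=0):
  1. fill(C) -> (A=0 B=0 C=12)
  2. pour(C -> B) -> (A=0 B=10 C=2)
  3. pour(B -> A) -> (A=7 B=3 C=2)
  4. pour(A -> C) -> (A=0 B=3 C=9)
  5. pour(B -> A) -> (A=3 B=0 C=9)
  6. pour(C -> B) -> (A=3 B=9 C=0)
  7. fill(C) -> (A=3 B=9 C=12)
  8. pour(C -> A) -> (A=7 B=9 C=8)
  9. pour(A -> B) -> (A=6 B=10 C=8)
  10. empty(B) -> (A=6 B=0 C=8)
  11. pour(C -> B) -> (A=6 B=8 C=0)
Target reached → yes.

Answer: yes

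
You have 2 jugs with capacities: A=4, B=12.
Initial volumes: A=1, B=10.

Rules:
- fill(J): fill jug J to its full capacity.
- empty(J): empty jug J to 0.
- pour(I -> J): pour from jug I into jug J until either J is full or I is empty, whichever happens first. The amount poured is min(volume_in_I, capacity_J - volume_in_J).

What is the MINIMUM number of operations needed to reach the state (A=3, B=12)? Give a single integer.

BFS from (A=1, B=10). One shortest path:
  1. pour(A -> B) -> (A=0 B=11)
  2. fill(A) -> (A=4 B=11)
  3. pour(A -> B) -> (A=3 B=12)
Reached target in 3 moves.

Answer: 3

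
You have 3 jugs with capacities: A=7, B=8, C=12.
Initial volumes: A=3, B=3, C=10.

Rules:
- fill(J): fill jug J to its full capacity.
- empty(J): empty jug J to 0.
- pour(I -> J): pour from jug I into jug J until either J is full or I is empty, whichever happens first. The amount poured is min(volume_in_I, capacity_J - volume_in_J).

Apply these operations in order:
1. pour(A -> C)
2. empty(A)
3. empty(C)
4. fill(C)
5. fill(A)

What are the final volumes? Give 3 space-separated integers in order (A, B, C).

Answer: 7 3 12

Derivation:
Step 1: pour(A -> C) -> (A=1 B=3 C=12)
Step 2: empty(A) -> (A=0 B=3 C=12)
Step 3: empty(C) -> (A=0 B=3 C=0)
Step 4: fill(C) -> (A=0 B=3 C=12)
Step 5: fill(A) -> (A=7 B=3 C=12)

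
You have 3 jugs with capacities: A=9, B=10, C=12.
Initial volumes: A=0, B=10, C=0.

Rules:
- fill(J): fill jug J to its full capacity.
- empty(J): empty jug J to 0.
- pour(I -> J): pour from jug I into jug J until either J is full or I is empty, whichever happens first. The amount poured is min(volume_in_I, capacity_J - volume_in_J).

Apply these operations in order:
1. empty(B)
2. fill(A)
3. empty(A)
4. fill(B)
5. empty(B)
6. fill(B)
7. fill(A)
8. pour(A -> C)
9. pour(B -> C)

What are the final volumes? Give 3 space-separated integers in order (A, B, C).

Answer: 0 7 12

Derivation:
Step 1: empty(B) -> (A=0 B=0 C=0)
Step 2: fill(A) -> (A=9 B=0 C=0)
Step 3: empty(A) -> (A=0 B=0 C=0)
Step 4: fill(B) -> (A=0 B=10 C=0)
Step 5: empty(B) -> (A=0 B=0 C=0)
Step 6: fill(B) -> (A=0 B=10 C=0)
Step 7: fill(A) -> (A=9 B=10 C=0)
Step 8: pour(A -> C) -> (A=0 B=10 C=9)
Step 9: pour(B -> C) -> (A=0 B=7 C=12)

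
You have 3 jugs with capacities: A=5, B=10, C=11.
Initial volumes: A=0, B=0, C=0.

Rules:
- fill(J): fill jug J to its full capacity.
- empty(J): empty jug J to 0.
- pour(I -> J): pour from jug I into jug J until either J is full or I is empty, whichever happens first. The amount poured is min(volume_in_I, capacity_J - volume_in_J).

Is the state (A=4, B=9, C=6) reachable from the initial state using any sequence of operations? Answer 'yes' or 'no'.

BFS explored all 432 reachable states.
Reachable set includes: (0,0,0), (0,0,1), (0,0,2), (0,0,3), (0,0,4), (0,0,5), (0,0,6), (0,0,7), (0,0,8), (0,0,9), (0,0,10), (0,0,11) ...
Target (A=4, B=9, C=6) not in reachable set → no.

Answer: no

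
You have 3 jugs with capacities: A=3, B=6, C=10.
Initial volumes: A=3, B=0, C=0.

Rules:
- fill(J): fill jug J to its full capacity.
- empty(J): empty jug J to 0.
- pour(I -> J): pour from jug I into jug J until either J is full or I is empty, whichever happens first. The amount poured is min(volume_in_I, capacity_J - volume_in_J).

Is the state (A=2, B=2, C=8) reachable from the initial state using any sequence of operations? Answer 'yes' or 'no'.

BFS explored all 218 reachable states.
Reachable set includes: (0,0,0), (0,0,1), (0,0,2), (0,0,3), (0,0,4), (0,0,5), (0,0,6), (0,0,7), (0,0,8), (0,0,9), (0,0,10), (0,1,0) ...
Target (A=2, B=2, C=8) not in reachable set → no.

Answer: no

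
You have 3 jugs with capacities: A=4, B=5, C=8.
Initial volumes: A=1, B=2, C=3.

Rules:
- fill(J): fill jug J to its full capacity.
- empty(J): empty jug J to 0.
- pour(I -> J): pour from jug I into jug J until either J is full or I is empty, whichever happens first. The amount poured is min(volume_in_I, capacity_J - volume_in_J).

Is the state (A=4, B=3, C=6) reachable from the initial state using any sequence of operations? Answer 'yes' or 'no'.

Answer: yes

Derivation:
BFS from (A=1, B=2, C=3):
  1. empty(A) -> (A=0 B=2 C=3)
  2. pour(B -> A) -> (A=2 B=0 C=3)
  3. pour(C -> B) -> (A=2 B=3 C=0)
  4. fill(C) -> (A=2 B=3 C=8)
  5. pour(C -> A) -> (A=4 B=3 C=6)
Target reached → yes.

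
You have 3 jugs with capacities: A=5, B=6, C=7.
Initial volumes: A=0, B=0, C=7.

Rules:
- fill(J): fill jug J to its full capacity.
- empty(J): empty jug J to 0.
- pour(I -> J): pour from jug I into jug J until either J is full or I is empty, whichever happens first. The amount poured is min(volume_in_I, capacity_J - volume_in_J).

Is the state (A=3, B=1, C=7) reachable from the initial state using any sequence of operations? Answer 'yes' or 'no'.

Answer: yes

Derivation:
BFS from (A=0, B=0, C=7):
  1. fill(A) -> (A=5 B=0 C=7)
  2. fill(B) -> (A=5 B=6 C=7)
  3. empty(C) -> (A=5 B=6 C=0)
  4. pour(A -> C) -> (A=0 B=6 C=5)
  5. pour(B -> A) -> (A=5 B=1 C=5)
  6. pour(A -> C) -> (A=3 B=1 C=7)
Target reached → yes.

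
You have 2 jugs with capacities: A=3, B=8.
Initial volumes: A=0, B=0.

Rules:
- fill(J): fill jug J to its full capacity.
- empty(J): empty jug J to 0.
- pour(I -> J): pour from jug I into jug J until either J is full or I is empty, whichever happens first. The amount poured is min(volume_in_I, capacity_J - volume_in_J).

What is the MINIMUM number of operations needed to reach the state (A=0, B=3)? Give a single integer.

Answer: 2

Derivation:
BFS from (A=0, B=0). One shortest path:
  1. fill(A) -> (A=3 B=0)
  2. pour(A -> B) -> (A=0 B=3)
Reached target in 2 moves.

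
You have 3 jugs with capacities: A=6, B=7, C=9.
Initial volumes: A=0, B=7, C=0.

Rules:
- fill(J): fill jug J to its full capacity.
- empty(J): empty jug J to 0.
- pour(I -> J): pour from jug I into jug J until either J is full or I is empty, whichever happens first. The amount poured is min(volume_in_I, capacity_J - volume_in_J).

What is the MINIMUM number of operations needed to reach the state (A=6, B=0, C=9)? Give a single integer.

Answer: 3

Derivation:
BFS from (A=0, B=7, C=0). One shortest path:
  1. fill(A) -> (A=6 B=7 C=0)
  2. empty(B) -> (A=6 B=0 C=0)
  3. fill(C) -> (A=6 B=0 C=9)
Reached target in 3 moves.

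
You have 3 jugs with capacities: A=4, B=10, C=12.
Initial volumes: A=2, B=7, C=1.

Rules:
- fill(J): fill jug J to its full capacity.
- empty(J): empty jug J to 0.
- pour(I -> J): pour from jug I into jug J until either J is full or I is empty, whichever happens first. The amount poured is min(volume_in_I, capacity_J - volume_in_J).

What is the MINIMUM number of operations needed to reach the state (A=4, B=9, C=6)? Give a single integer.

Answer: 7

Derivation:
BFS from (A=2, B=7, C=1). One shortest path:
  1. fill(B) -> (A=2 B=10 C=1)
  2. pour(B -> C) -> (A=2 B=0 C=11)
  3. fill(B) -> (A=2 B=10 C=11)
  4. pour(B -> C) -> (A=2 B=9 C=12)
  5. pour(C -> A) -> (A=4 B=9 C=10)
  6. empty(A) -> (A=0 B=9 C=10)
  7. pour(C -> A) -> (A=4 B=9 C=6)
Reached target in 7 moves.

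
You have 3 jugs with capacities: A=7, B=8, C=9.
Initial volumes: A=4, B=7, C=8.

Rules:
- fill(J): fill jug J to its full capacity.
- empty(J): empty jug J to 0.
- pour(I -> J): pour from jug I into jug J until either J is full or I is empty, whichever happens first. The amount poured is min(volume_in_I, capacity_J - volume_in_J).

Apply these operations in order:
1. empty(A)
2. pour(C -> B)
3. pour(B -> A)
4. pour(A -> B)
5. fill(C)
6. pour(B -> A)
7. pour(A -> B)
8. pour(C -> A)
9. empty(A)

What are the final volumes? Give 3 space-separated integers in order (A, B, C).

Answer: 0 8 2

Derivation:
Step 1: empty(A) -> (A=0 B=7 C=8)
Step 2: pour(C -> B) -> (A=0 B=8 C=7)
Step 3: pour(B -> A) -> (A=7 B=1 C=7)
Step 4: pour(A -> B) -> (A=0 B=8 C=7)
Step 5: fill(C) -> (A=0 B=8 C=9)
Step 6: pour(B -> A) -> (A=7 B=1 C=9)
Step 7: pour(A -> B) -> (A=0 B=8 C=9)
Step 8: pour(C -> A) -> (A=7 B=8 C=2)
Step 9: empty(A) -> (A=0 B=8 C=2)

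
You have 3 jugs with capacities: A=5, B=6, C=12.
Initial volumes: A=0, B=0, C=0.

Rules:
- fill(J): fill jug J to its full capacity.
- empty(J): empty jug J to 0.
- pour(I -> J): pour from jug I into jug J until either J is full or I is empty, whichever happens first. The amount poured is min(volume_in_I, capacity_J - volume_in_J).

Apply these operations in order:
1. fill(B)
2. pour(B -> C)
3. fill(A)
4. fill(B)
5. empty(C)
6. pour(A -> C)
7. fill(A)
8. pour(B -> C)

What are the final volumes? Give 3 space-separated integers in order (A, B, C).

Step 1: fill(B) -> (A=0 B=6 C=0)
Step 2: pour(B -> C) -> (A=0 B=0 C=6)
Step 3: fill(A) -> (A=5 B=0 C=6)
Step 4: fill(B) -> (A=5 B=6 C=6)
Step 5: empty(C) -> (A=5 B=6 C=0)
Step 6: pour(A -> C) -> (A=0 B=6 C=5)
Step 7: fill(A) -> (A=5 B=6 C=5)
Step 8: pour(B -> C) -> (A=5 B=0 C=11)

Answer: 5 0 11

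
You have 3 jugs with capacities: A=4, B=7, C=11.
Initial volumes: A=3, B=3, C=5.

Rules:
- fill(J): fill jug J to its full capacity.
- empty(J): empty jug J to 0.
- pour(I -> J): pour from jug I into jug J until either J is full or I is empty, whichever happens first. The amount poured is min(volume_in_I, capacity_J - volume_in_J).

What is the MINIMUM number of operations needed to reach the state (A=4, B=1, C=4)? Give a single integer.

BFS from (A=3, B=3, C=5). One shortest path:
  1. fill(A) -> (A=4 B=3 C=5)
  2. empty(B) -> (A=4 B=0 C=5)
  3. pour(C -> B) -> (A=4 B=5 C=0)
  4. pour(A -> C) -> (A=0 B=5 C=4)
  5. pour(B -> A) -> (A=4 B=1 C=4)
Reached target in 5 moves.

Answer: 5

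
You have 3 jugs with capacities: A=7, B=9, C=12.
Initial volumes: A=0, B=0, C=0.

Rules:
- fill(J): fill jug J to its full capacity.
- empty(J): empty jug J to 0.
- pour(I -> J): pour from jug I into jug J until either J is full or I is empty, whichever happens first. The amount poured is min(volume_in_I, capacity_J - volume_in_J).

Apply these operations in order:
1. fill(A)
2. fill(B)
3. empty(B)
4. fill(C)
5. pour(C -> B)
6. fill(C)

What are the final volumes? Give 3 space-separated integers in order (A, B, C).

Step 1: fill(A) -> (A=7 B=0 C=0)
Step 2: fill(B) -> (A=7 B=9 C=0)
Step 3: empty(B) -> (A=7 B=0 C=0)
Step 4: fill(C) -> (A=7 B=0 C=12)
Step 5: pour(C -> B) -> (A=7 B=9 C=3)
Step 6: fill(C) -> (A=7 B=9 C=12)

Answer: 7 9 12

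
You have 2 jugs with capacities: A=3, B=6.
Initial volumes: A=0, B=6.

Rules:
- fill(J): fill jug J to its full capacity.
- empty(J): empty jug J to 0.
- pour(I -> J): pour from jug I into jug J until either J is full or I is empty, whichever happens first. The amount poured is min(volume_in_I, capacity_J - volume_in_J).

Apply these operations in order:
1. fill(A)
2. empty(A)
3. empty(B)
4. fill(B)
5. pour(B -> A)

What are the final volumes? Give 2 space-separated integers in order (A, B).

Step 1: fill(A) -> (A=3 B=6)
Step 2: empty(A) -> (A=0 B=6)
Step 3: empty(B) -> (A=0 B=0)
Step 4: fill(B) -> (A=0 B=6)
Step 5: pour(B -> A) -> (A=3 B=3)

Answer: 3 3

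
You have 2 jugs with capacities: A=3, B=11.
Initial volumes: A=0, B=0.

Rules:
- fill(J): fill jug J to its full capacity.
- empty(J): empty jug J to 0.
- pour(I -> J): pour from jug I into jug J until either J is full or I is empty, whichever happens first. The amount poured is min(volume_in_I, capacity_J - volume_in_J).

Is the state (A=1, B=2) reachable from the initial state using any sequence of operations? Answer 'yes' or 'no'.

BFS explored all 28 reachable states.
Reachable set includes: (0,0), (0,1), (0,2), (0,3), (0,4), (0,5), (0,6), (0,7), (0,8), (0,9), (0,10), (0,11) ...
Target (A=1, B=2) not in reachable set → no.

Answer: no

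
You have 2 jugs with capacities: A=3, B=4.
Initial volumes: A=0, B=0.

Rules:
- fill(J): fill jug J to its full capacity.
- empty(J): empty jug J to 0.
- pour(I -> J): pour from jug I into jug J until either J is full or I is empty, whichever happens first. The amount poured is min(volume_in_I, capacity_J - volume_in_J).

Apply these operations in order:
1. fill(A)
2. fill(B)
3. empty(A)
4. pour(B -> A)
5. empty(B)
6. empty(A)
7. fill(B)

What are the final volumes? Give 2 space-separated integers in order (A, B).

Answer: 0 4

Derivation:
Step 1: fill(A) -> (A=3 B=0)
Step 2: fill(B) -> (A=3 B=4)
Step 3: empty(A) -> (A=0 B=4)
Step 4: pour(B -> A) -> (A=3 B=1)
Step 5: empty(B) -> (A=3 B=0)
Step 6: empty(A) -> (A=0 B=0)
Step 7: fill(B) -> (A=0 B=4)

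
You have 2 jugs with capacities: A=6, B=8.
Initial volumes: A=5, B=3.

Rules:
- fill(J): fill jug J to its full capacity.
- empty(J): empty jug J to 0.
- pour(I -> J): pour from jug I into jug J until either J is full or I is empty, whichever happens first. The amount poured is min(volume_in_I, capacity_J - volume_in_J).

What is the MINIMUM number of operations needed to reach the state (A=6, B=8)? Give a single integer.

BFS from (A=5, B=3). One shortest path:
  1. fill(A) -> (A=6 B=3)
  2. fill(B) -> (A=6 B=8)
Reached target in 2 moves.

Answer: 2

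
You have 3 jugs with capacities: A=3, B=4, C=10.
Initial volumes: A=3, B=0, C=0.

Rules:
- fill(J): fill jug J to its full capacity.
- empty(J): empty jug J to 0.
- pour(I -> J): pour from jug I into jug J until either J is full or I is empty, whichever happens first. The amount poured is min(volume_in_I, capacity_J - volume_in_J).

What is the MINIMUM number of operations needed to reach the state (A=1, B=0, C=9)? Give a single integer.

BFS from (A=3, B=0, C=0). One shortest path:
  1. empty(A) -> (A=0 B=0 C=0)
  2. fill(C) -> (A=0 B=0 C=10)
  3. pour(C -> B) -> (A=0 B=4 C=6)
  4. pour(B -> A) -> (A=3 B=1 C=6)
  5. pour(A -> C) -> (A=0 B=1 C=9)
  6. pour(B -> A) -> (A=1 B=0 C=9)
Reached target in 6 moves.

Answer: 6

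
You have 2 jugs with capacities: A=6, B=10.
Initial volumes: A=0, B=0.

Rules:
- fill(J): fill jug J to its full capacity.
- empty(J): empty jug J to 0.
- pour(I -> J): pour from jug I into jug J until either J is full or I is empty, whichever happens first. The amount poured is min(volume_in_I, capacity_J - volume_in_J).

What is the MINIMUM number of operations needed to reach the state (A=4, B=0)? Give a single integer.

BFS from (A=0, B=0). One shortest path:
  1. fill(B) -> (A=0 B=10)
  2. pour(B -> A) -> (A=6 B=4)
  3. empty(A) -> (A=0 B=4)
  4. pour(B -> A) -> (A=4 B=0)
Reached target in 4 moves.

Answer: 4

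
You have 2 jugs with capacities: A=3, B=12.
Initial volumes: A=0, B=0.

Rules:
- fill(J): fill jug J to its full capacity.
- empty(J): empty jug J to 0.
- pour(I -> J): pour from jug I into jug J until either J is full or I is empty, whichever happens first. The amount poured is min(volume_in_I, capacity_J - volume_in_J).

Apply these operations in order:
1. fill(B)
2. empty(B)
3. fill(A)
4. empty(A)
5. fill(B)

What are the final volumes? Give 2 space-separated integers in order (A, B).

Answer: 0 12

Derivation:
Step 1: fill(B) -> (A=0 B=12)
Step 2: empty(B) -> (A=0 B=0)
Step 3: fill(A) -> (A=3 B=0)
Step 4: empty(A) -> (A=0 B=0)
Step 5: fill(B) -> (A=0 B=12)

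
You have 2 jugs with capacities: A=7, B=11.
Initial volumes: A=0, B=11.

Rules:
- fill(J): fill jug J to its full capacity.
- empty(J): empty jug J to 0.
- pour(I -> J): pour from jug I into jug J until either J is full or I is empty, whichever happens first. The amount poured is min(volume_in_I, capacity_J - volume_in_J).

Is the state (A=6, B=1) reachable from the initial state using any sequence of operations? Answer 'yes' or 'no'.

Answer: no

Derivation:
BFS explored all 36 reachable states.
Reachable set includes: (0,0), (0,1), (0,2), (0,3), (0,4), (0,5), (0,6), (0,7), (0,8), (0,9), (0,10), (0,11) ...
Target (A=6, B=1) not in reachable set → no.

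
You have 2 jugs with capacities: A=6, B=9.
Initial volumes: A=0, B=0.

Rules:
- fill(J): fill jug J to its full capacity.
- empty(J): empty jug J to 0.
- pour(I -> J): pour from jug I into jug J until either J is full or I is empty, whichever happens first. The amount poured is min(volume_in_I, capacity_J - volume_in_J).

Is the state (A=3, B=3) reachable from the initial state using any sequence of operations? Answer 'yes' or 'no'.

BFS explored all 10 reachable states.
Reachable set includes: (0,0), (0,3), (0,6), (0,9), (3,0), (3,9), (6,0), (6,3), (6,6), (6,9)
Target (A=3, B=3) not in reachable set → no.

Answer: no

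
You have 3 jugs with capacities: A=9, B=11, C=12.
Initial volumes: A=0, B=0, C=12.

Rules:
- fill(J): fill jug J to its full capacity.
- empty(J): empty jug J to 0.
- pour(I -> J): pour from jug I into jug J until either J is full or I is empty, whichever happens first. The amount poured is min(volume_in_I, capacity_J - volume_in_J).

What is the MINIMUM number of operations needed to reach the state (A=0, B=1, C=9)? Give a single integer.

Answer: 5

Derivation:
BFS from (A=0, B=0, C=12). One shortest path:
  1. fill(A) -> (A=9 B=0 C=12)
  2. pour(C -> B) -> (A=9 B=11 C=1)
  3. empty(B) -> (A=9 B=0 C=1)
  4. pour(C -> B) -> (A=9 B=1 C=0)
  5. pour(A -> C) -> (A=0 B=1 C=9)
Reached target in 5 moves.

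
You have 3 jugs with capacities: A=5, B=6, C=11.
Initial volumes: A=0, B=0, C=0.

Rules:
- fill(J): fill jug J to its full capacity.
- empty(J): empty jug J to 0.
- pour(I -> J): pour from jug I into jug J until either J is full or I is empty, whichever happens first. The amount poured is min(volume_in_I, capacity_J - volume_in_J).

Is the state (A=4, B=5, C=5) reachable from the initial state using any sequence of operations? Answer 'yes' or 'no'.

Answer: no

Derivation:
BFS explored all 304 reachable states.
Reachable set includes: (0,0,0), (0,0,1), (0,0,2), (0,0,3), (0,0,4), (0,0,5), (0,0,6), (0,0,7), (0,0,8), (0,0,9), (0,0,10), (0,0,11) ...
Target (A=4, B=5, C=5) not in reachable set → no.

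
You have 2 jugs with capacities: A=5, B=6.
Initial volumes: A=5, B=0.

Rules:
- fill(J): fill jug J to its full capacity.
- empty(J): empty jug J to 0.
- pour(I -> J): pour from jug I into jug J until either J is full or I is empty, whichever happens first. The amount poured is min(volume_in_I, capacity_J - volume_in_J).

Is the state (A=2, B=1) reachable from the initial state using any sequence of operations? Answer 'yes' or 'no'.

BFS explored all 22 reachable states.
Reachable set includes: (0,0), (0,1), (0,2), (0,3), (0,4), (0,5), (0,6), (1,0), (1,6), (2,0), (2,6), (3,0) ...
Target (A=2, B=1) not in reachable set → no.

Answer: no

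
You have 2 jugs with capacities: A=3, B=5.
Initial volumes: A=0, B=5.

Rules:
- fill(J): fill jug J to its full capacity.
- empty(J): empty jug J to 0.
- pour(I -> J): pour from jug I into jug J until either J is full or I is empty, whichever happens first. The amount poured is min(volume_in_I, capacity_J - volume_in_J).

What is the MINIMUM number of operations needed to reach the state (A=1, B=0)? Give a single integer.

BFS from (A=0, B=5). One shortest path:
  1. fill(A) -> (A=3 B=5)
  2. empty(B) -> (A=3 B=0)
  3. pour(A -> B) -> (A=0 B=3)
  4. fill(A) -> (A=3 B=3)
  5. pour(A -> B) -> (A=1 B=5)
  6. empty(B) -> (A=1 B=0)
Reached target in 6 moves.

Answer: 6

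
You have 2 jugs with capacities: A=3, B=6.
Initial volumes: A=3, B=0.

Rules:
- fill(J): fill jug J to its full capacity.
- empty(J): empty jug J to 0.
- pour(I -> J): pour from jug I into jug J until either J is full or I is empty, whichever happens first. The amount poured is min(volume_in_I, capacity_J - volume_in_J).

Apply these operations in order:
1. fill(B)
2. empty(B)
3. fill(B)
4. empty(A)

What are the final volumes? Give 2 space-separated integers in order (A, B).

Step 1: fill(B) -> (A=3 B=6)
Step 2: empty(B) -> (A=3 B=0)
Step 3: fill(B) -> (A=3 B=6)
Step 4: empty(A) -> (A=0 B=6)

Answer: 0 6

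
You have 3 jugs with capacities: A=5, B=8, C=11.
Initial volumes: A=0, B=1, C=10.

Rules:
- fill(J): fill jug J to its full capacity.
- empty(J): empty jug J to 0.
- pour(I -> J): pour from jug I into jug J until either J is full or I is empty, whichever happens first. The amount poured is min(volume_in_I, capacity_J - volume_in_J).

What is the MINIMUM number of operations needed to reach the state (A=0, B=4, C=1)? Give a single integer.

BFS from (A=0, B=1, C=10). One shortest path:
  1. fill(A) -> (A=5 B=1 C=10)
  2. pour(A -> C) -> (A=4 B=1 C=11)
  3. empty(C) -> (A=4 B=1 C=0)
  4. pour(B -> C) -> (A=4 B=0 C=1)
  5. pour(A -> B) -> (A=0 B=4 C=1)
Reached target in 5 moves.

Answer: 5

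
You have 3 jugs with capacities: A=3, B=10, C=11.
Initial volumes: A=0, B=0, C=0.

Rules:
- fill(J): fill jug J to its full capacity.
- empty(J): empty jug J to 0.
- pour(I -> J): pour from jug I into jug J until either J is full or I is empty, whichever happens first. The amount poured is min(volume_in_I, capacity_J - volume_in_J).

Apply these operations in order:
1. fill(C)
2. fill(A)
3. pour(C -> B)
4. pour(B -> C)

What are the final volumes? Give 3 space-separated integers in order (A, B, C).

Answer: 3 0 11

Derivation:
Step 1: fill(C) -> (A=0 B=0 C=11)
Step 2: fill(A) -> (A=3 B=0 C=11)
Step 3: pour(C -> B) -> (A=3 B=10 C=1)
Step 4: pour(B -> C) -> (A=3 B=0 C=11)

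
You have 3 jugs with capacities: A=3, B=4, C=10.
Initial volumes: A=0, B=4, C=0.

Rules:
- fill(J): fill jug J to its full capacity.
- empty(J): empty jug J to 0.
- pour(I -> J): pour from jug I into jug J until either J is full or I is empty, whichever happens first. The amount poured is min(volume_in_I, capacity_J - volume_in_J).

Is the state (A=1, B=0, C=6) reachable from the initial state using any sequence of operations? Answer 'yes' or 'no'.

Answer: yes

Derivation:
BFS from (A=0, B=4, C=0):
  1. fill(A) -> (A=3 B=4 C=0)
  2. pour(A -> C) -> (A=0 B=4 C=3)
  3. pour(B -> A) -> (A=3 B=1 C=3)
  4. pour(A -> C) -> (A=0 B=1 C=6)
  5. pour(B -> A) -> (A=1 B=0 C=6)
Target reached → yes.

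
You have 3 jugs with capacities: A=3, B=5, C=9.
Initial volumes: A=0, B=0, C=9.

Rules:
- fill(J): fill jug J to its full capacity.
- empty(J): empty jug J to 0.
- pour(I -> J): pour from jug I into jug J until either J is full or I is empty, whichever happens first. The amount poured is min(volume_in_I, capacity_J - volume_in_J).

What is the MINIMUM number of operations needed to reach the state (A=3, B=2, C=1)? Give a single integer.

BFS from (A=0, B=0, C=9). One shortest path:
  1. pour(C -> A) -> (A=3 B=0 C=6)
  2. empty(A) -> (A=0 B=0 C=6)
  3. pour(C -> B) -> (A=0 B=5 C=1)
  4. pour(B -> A) -> (A=3 B=2 C=1)
Reached target in 4 moves.

Answer: 4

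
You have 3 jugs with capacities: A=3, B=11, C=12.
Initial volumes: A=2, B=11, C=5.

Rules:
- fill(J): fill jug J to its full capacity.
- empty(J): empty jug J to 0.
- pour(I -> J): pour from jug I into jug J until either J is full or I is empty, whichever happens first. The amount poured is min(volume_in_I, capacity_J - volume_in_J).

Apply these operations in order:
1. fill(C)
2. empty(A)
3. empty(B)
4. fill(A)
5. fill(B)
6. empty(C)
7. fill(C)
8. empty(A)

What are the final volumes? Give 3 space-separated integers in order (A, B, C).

Answer: 0 11 12

Derivation:
Step 1: fill(C) -> (A=2 B=11 C=12)
Step 2: empty(A) -> (A=0 B=11 C=12)
Step 3: empty(B) -> (A=0 B=0 C=12)
Step 4: fill(A) -> (A=3 B=0 C=12)
Step 5: fill(B) -> (A=3 B=11 C=12)
Step 6: empty(C) -> (A=3 B=11 C=0)
Step 7: fill(C) -> (A=3 B=11 C=12)
Step 8: empty(A) -> (A=0 B=11 C=12)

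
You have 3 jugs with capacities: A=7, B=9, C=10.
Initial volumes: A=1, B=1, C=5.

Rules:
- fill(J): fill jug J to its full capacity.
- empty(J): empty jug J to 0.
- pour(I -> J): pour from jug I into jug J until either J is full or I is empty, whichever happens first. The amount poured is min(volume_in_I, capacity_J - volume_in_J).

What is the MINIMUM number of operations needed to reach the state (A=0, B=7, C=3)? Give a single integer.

BFS from (A=1, B=1, C=5). One shortest path:
  1. empty(A) -> (A=0 B=1 C=5)
  2. empty(B) -> (A=0 B=0 C=5)
  3. fill(C) -> (A=0 B=0 C=10)
  4. pour(C -> A) -> (A=7 B=0 C=3)
  5. pour(A -> B) -> (A=0 B=7 C=3)
Reached target in 5 moves.

Answer: 5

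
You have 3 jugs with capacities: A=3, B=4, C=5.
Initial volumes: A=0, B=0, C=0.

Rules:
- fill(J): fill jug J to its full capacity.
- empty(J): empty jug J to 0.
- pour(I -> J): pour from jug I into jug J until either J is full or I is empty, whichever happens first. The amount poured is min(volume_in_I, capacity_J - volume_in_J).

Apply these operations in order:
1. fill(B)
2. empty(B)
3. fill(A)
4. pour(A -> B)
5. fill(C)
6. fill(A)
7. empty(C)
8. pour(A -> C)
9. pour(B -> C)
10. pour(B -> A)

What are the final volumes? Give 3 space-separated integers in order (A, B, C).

Step 1: fill(B) -> (A=0 B=4 C=0)
Step 2: empty(B) -> (A=0 B=0 C=0)
Step 3: fill(A) -> (A=3 B=0 C=0)
Step 4: pour(A -> B) -> (A=0 B=3 C=0)
Step 5: fill(C) -> (A=0 B=3 C=5)
Step 6: fill(A) -> (A=3 B=3 C=5)
Step 7: empty(C) -> (A=3 B=3 C=0)
Step 8: pour(A -> C) -> (A=0 B=3 C=3)
Step 9: pour(B -> C) -> (A=0 B=1 C=5)
Step 10: pour(B -> A) -> (A=1 B=0 C=5)

Answer: 1 0 5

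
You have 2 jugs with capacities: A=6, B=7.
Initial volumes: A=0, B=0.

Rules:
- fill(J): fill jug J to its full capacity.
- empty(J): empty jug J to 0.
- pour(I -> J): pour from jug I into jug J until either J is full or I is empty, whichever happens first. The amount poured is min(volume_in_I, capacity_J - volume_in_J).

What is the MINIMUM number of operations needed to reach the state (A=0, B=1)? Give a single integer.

Answer: 3

Derivation:
BFS from (A=0, B=0). One shortest path:
  1. fill(B) -> (A=0 B=7)
  2. pour(B -> A) -> (A=6 B=1)
  3. empty(A) -> (A=0 B=1)
Reached target in 3 moves.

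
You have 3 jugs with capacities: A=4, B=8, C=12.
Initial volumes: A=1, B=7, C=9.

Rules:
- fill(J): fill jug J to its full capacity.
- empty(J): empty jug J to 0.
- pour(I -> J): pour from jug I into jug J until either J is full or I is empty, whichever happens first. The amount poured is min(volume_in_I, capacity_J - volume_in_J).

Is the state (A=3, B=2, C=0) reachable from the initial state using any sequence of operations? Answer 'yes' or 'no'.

BFS from (A=1, B=7, C=9):
  1. pour(C -> A) -> (A=4 B=7 C=6)
  2. pour(A -> B) -> (A=3 B=8 C=6)
  3. pour(B -> C) -> (A=3 B=2 C=12)
  4. empty(C) -> (A=3 B=2 C=0)
Target reached → yes.

Answer: yes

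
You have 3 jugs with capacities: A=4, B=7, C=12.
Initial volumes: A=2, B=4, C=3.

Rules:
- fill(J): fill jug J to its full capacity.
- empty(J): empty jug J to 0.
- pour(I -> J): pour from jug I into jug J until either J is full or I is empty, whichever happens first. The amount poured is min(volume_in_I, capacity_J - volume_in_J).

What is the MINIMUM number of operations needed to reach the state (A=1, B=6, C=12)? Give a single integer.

Answer: 6

Derivation:
BFS from (A=2, B=4, C=3). One shortest path:
  1. empty(A) -> (A=0 B=4 C=3)
  2. pour(C -> A) -> (A=3 B=4 C=0)
  3. fill(C) -> (A=3 B=4 C=12)
  4. pour(C -> A) -> (A=4 B=4 C=11)
  5. pour(A -> B) -> (A=1 B=7 C=11)
  6. pour(B -> C) -> (A=1 B=6 C=12)
Reached target in 6 moves.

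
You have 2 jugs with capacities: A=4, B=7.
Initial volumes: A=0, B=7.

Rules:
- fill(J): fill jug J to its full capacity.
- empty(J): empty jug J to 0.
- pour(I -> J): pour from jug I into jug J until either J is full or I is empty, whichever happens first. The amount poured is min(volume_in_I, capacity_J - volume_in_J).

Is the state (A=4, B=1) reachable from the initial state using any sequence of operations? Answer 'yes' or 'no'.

BFS from (A=0, B=7):
  1. fill(A) -> (A=4 B=7)
  2. empty(B) -> (A=4 B=0)
  3. pour(A -> B) -> (A=0 B=4)
  4. fill(A) -> (A=4 B=4)
  5. pour(A -> B) -> (A=1 B=7)
  6. empty(B) -> (A=1 B=0)
  7. pour(A -> B) -> (A=0 B=1)
  8. fill(A) -> (A=4 B=1)
Target reached → yes.

Answer: yes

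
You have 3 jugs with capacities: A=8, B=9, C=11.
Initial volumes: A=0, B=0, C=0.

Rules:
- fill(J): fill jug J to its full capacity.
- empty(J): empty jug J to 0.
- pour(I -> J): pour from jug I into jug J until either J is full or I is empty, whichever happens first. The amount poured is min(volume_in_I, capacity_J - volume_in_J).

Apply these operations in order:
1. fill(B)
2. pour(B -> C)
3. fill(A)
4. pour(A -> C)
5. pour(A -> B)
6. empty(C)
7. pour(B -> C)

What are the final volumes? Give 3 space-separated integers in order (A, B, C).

Answer: 0 0 6

Derivation:
Step 1: fill(B) -> (A=0 B=9 C=0)
Step 2: pour(B -> C) -> (A=0 B=0 C=9)
Step 3: fill(A) -> (A=8 B=0 C=9)
Step 4: pour(A -> C) -> (A=6 B=0 C=11)
Step 5: pour(A -> B) -> (A=0 B=6 C=11)
Step 6: empty(C) -> (A=0 B=6 C=0)
Step 7: pour(B -> C) -> (A=0 B=0 C=6)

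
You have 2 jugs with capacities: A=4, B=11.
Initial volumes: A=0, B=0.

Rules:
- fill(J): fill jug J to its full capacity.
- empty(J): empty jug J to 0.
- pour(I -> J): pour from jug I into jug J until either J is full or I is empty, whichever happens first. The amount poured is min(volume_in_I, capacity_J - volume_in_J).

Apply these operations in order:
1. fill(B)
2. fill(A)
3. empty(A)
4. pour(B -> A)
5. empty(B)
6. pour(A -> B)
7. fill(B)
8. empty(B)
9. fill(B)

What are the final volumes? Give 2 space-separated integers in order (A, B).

Answer: 0 11

Derivation:
Step 1: fill(B) -> (A=0 B=11)
Step 2: fill(A) -> (A=4 B=11)
Step 3: empty(A) -> (A=0 B=11)
Step 4: pour(B -> A) -> (A=4 B=7)
Step 5: empty(B) -> (A=4 B=0)
Step 6: pour(A -> B) -> (A=0 B=4)
Step 7: fill(B) -> (A=0 B=11)
Step 8: empty(B) -> (A=0 B=0)
Step 9: fill(B) -> (A=0 B=11)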